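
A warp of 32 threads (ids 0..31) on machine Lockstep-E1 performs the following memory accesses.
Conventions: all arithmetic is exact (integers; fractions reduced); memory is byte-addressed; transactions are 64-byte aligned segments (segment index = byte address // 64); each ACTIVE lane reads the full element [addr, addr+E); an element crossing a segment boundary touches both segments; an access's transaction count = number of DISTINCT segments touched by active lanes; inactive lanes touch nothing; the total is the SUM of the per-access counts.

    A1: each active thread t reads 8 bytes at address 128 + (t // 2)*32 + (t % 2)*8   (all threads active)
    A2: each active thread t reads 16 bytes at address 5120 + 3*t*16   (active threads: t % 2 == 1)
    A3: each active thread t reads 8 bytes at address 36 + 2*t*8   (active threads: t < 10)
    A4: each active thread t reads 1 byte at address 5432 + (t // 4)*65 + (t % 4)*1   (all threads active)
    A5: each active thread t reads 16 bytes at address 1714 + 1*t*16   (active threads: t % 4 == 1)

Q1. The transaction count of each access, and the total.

A1: 8 transactions
A2: 16 transactions
A3: 3 transactions
A4: 9 transactions
A5: 8 transactions

Answer: 8,16,3,9,8; total 44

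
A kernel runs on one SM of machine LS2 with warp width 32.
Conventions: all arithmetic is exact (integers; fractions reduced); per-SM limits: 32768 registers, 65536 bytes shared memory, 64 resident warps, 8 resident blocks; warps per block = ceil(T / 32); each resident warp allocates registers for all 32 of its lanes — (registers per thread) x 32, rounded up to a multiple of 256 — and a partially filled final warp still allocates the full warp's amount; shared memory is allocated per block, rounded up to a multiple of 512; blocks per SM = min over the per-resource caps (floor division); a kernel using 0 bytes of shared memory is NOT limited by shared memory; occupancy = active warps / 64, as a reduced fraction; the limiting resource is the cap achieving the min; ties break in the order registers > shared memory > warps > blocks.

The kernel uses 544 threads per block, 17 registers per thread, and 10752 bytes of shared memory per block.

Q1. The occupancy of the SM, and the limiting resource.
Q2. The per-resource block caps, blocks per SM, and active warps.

Answer: occupancy 17/32, limited by registers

registers: 2 blocks
shared memory: 6 blocks
warps: 3 blocks
blocks: 8 blocks

Answer: 2 blocks, 34 active warps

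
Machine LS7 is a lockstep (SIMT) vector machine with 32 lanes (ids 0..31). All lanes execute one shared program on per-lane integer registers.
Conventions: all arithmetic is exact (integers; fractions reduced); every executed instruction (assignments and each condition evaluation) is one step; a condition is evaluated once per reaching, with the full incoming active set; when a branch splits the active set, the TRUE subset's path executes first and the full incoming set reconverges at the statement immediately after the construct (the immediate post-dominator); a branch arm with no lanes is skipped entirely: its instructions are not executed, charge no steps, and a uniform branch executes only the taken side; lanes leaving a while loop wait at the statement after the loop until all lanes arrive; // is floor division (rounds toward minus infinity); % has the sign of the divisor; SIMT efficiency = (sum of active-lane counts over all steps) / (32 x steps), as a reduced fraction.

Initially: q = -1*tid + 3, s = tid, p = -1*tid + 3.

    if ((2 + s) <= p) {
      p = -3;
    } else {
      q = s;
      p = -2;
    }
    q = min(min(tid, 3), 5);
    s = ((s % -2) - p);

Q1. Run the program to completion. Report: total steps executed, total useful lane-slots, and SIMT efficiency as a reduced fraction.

Answer: 6 steps, 159 useful, 53/64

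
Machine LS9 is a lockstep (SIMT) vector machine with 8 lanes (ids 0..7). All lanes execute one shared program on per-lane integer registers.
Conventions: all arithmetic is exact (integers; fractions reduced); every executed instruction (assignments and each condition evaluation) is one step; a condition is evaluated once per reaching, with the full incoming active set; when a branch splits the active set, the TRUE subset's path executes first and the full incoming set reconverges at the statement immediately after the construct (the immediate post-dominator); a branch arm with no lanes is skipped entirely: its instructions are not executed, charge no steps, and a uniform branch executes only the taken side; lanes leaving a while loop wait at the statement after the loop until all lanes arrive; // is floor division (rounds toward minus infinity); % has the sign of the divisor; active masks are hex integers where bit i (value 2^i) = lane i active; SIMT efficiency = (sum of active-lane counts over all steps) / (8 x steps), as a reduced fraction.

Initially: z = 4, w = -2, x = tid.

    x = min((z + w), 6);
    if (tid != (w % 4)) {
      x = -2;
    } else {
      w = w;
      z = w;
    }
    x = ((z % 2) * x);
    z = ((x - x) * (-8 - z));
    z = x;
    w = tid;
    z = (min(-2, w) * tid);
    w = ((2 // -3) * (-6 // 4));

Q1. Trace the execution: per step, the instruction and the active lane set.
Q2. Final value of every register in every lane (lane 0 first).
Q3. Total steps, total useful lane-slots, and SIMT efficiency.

step 0: x <- min((z + w), 6)         0xff
step 1: eval (tid != (w % 4))        0xff
step 2: x <- -2                      0xfb
step 3: w <- w                       0x04
step 4: z <- w                       0x04
step 5: x <- ((z % 2) * x)           0xff
step 6: z <- ((x - x) * (-8 - z))    0xff
step 7: z <- x                       0xff
step 8: w <- tid                     0xff
step 9: z <- (min(-2, w) * tid)      0xff
step 10: w <- ((2 // -3) * (-6 // 4)) 0xff

Answer: 11 steps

z: 0,-2,-4,-6,-8,-10,-12,-14
w: 2,2,2,2,2,2,2,2
x: 0,0,0,0,0,0,0,0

steps = 11; useful = 73; efficiency = 73/88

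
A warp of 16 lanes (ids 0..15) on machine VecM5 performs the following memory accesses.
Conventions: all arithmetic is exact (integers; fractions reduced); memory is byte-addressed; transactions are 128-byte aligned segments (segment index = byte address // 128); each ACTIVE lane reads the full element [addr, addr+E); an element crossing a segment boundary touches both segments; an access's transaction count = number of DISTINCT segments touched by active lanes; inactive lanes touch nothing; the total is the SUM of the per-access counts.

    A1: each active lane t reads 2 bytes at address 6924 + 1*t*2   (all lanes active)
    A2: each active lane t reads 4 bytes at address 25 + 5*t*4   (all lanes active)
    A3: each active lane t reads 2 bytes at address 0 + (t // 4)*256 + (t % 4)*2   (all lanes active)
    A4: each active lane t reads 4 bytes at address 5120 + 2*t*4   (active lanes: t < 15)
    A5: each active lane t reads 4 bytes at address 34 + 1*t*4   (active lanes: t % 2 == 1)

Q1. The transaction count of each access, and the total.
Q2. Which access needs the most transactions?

A1: 1 transaction
A2: 3 transactions
A3: 4 transactions
A4: 1 transaction
A5: 1 transaction

Answer: 1,3,4,1,1; total 10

Answer: A3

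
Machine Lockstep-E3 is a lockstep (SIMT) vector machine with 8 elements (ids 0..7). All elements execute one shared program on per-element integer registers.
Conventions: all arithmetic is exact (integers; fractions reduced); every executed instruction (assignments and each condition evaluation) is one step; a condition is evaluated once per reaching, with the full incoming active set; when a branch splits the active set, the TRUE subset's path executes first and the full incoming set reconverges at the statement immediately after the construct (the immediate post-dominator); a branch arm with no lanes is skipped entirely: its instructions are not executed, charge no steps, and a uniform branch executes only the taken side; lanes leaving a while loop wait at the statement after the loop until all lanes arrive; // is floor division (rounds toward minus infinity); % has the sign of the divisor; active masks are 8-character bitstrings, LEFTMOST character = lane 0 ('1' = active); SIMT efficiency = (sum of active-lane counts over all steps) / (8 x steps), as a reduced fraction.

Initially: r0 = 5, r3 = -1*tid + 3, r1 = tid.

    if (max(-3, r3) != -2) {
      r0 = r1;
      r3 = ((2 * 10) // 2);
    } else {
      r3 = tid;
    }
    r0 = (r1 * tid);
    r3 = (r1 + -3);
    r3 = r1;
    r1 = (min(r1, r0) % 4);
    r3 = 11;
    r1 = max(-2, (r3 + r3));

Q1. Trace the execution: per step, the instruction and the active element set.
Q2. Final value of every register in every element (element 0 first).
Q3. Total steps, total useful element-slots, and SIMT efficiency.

step 0: eval (max(-3, r3) != -2)     11111111
step 1: r0 <- r1                     11111011
step 2: r3 <- ((2 * 10) // 2)        11111011
step 3: r3 <- tid                    00000100
step 4: r0 <- (r1 * tid)             11111111
step 5: r3 <- (r1 + -3)              11111111
step 6: r3 <- r1                     11111111
step 7: r1 <- (min(r1, r0) % 4)      11111111
step 8: r3 <- 11                     11111111
step 9: r1 <- max(-2, (r3 + r3))     11111111

Answer: 10 steps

r0: 0,1,4,9,16,25,36,49
r3: 11,11,11,11,11,11,11,11
r1: 22,22,22,22,22,22,22,22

steps = 10; useful = 71; efficiency = 71/80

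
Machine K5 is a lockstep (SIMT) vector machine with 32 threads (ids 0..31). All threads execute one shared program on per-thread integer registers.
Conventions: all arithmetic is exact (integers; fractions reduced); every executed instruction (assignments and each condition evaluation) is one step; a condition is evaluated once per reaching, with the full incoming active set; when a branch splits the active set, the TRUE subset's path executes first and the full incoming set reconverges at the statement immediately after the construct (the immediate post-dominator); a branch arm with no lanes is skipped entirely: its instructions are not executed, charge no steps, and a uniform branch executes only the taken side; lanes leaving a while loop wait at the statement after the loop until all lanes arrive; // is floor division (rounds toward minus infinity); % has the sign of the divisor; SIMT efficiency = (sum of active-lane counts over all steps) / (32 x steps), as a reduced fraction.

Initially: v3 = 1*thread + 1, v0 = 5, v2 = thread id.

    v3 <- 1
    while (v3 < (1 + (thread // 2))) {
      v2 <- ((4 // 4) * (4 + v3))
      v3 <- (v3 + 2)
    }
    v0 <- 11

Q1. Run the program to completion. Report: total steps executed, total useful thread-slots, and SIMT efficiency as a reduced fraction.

Answer: 27 steps, 480 useful, 5/9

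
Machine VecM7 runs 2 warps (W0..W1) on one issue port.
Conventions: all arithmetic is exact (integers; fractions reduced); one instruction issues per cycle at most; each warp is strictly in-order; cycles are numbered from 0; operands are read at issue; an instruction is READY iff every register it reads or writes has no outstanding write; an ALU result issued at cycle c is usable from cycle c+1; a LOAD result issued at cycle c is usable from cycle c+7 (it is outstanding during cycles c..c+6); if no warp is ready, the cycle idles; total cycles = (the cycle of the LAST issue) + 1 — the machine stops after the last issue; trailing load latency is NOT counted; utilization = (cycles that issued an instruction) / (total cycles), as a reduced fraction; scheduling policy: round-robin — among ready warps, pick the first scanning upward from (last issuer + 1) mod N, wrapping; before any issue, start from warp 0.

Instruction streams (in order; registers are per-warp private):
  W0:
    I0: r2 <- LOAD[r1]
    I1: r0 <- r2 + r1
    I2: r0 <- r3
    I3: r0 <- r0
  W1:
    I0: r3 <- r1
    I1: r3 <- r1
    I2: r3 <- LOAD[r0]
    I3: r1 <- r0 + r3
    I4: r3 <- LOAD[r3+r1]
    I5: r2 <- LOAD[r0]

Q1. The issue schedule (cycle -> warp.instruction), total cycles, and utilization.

cycle 0: W0.I0
cycle 1: W1.I0
cycle 2: W1.I1
cycle 3: W1.I2
cycle 4: idle
cycle 5: idle
cycle 6: idle
cycle 7: W0.I1
cycle 8: W0.I2
cycle 9: W0.I3
cycle 10: W1.I3
cycle 11: W1.I4
cycle 12: W1.I5

Answer: 13 cycles, utilization 10/13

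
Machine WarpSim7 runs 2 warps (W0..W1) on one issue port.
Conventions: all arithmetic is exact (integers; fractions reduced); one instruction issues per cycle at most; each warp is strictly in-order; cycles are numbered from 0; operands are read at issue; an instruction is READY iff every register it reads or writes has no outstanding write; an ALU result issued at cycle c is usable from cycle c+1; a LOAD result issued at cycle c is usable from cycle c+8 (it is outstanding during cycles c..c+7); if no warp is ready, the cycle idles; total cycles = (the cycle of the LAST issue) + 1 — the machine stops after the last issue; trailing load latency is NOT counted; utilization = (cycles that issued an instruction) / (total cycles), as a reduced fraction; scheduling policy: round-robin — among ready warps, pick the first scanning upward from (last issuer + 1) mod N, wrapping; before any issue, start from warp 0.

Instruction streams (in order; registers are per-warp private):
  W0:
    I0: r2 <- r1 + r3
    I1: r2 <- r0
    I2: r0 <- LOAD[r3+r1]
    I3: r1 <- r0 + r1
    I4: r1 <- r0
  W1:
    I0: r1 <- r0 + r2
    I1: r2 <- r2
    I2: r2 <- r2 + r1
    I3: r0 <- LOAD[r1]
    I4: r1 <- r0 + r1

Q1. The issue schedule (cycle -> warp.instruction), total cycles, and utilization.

cycle 0: W0.I0
cycle 1: W1.I0
cycle 2: W0.I1
cycle 3: W1.I1
cycle 4: W0.I2
cycle 5: W1.I2
cycle 6: W1.I3
cycle 7: idle
cycle 8: idle
cycle 9: idle
cycle 10: idle
cycle 11: idle
cycle 12: W0.I3
cycle 13: W0.I4
cycle 14: W1.I4

Answer: 15 cycles, utilization 2/3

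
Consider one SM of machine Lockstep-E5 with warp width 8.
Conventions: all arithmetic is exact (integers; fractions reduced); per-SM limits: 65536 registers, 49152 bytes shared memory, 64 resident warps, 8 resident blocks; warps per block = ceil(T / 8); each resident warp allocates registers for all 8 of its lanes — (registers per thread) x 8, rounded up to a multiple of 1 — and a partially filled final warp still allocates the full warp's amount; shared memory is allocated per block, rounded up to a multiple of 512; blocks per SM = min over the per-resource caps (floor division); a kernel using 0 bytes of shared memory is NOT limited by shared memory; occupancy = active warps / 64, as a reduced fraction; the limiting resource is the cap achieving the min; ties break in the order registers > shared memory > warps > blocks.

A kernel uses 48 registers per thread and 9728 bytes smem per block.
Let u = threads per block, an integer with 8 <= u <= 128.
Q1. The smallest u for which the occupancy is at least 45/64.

Answer: u = 65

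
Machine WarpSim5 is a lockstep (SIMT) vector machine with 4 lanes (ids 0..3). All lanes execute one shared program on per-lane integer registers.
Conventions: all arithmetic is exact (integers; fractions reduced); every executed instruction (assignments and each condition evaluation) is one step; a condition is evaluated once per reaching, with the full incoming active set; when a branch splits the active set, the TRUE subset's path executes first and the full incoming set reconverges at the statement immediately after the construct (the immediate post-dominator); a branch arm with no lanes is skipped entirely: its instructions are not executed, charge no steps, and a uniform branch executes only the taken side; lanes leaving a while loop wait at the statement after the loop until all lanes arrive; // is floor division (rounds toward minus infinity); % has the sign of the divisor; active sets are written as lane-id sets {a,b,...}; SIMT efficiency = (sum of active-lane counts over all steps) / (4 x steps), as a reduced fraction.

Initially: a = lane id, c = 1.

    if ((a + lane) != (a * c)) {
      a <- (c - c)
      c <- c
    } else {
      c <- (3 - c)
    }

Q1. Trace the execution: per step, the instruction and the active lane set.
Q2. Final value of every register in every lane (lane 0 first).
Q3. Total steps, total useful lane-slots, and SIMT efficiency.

step 0: eval ((a + lane) != (a * c)) {0,1,2,3}
step 1: a <- (c - c)                 {1,2,3}
step 2: c <- c                       {1,2,3}
step 3: c <- (3 - c)                 {0}

Answer: 4 steps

a: 0,0,0,0
c: 2,1,1,1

steps = 4; useful = 11; efficiency = 11/16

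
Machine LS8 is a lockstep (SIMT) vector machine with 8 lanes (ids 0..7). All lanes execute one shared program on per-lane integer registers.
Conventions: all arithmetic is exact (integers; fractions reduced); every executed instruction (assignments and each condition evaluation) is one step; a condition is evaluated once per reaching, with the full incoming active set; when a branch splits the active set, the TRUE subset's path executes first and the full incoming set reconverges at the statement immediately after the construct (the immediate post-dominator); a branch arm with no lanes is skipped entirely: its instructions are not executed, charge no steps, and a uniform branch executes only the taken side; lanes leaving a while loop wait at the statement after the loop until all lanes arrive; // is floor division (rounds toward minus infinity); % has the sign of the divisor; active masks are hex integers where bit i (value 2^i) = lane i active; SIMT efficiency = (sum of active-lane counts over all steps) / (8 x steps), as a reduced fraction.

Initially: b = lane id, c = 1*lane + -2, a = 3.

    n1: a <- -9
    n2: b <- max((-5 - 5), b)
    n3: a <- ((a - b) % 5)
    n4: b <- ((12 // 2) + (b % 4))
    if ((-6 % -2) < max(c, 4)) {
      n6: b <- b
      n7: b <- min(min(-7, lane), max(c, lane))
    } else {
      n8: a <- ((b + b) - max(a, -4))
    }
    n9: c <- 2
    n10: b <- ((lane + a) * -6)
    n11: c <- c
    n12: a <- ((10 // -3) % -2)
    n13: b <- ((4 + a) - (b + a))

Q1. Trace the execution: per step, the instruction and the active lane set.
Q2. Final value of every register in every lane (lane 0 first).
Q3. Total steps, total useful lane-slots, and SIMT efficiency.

step 0: a <- -9                      0xff
step 1: b <- max((-5 - 5), b)        0xff
step 2: a <- ((a - b) % 5)           0xff
step 3: b <- ((12 // 2) + (b % 4))   0xff
step 4: eval ((-6 % -2) < max(c, 4)) 0xff
step 5: b <- b                       0xff
step 6: b <- min(min(-7, lane), max(c, lane)) 0xff
step 7: c <- 2                       0xff
step 8: b <- ((lane + a) * -6)       0xff
step 9: c <- c                       0xff
step 10: a <- ((10 // -3) % -2)       0xff
step 11: b <- ((4 + a) - (b + a))     0xff

Answer: 12 steps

b: 10,10,40,40,40,40,40,70
c: 2,2,2,2,2,2,2,2
a: 0,0,0,0,0,0,0,0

steps = 12; useful = 96; efficiency = 96/96 = 1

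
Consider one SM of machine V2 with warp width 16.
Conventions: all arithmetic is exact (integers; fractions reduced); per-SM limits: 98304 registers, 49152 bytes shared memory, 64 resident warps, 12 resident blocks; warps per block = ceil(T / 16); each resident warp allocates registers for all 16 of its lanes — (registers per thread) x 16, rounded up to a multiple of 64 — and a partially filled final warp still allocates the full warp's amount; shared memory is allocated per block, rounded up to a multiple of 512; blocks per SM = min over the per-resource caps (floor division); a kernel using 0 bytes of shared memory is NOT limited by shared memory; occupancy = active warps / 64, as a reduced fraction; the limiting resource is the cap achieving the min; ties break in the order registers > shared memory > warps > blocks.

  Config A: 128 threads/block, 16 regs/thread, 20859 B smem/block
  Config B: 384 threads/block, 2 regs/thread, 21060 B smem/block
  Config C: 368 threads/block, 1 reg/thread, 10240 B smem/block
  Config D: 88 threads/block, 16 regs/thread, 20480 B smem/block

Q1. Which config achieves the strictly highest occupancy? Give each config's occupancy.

occupancies: A 1/4, B 3/4, C 23/32, D 3/16

Answer: B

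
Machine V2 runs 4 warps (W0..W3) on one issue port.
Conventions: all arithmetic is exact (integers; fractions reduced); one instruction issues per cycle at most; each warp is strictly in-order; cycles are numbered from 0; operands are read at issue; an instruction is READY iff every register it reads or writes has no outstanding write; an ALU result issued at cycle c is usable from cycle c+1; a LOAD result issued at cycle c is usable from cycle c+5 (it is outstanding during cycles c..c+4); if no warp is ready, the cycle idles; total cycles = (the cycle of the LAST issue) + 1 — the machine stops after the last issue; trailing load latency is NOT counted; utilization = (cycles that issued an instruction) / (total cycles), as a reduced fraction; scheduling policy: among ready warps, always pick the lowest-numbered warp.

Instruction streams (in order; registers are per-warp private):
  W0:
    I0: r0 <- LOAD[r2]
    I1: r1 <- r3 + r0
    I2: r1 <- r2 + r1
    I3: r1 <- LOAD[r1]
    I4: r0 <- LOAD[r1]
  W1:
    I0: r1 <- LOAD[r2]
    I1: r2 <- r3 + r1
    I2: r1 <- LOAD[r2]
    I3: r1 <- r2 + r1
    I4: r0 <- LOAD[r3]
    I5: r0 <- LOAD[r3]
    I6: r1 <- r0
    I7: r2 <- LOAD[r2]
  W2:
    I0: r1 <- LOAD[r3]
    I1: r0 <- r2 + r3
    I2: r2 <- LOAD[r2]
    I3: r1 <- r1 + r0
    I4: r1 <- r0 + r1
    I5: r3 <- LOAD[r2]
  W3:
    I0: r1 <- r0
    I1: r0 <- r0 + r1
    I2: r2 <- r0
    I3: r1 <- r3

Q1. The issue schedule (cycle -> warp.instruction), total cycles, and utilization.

cycle 0: W0.I0
cycle 1: W1.I0
cycle 2: W2.I0
cycle 3: W2.I1
cycle 4: W2.I2
cycle 5: W0.I1
cycle 6: W0.I2
cycle 7: W0.I3
cycle 8: W1.I1
cycle 9: W1.I2
cycle 10: W2.I3
cycle 11: W2.I4
cycle 12: W0.I4
cycle 13: W2.I5
cycle 14: W1.I3
cycle 15: W1.I4
cycle 16: W3.I0
cycle 17: W3.I1
cycle 18: W3.I2
cycle 19: W3.I3
cycle 20: W1.I5
cycle 21: idle
cycle 22: idle
cycle 23: idle
cycle 24: idle
cycle 25: W1.I6
cycle 26: W1.I7

Answer: 27 cycles, utilization 23/27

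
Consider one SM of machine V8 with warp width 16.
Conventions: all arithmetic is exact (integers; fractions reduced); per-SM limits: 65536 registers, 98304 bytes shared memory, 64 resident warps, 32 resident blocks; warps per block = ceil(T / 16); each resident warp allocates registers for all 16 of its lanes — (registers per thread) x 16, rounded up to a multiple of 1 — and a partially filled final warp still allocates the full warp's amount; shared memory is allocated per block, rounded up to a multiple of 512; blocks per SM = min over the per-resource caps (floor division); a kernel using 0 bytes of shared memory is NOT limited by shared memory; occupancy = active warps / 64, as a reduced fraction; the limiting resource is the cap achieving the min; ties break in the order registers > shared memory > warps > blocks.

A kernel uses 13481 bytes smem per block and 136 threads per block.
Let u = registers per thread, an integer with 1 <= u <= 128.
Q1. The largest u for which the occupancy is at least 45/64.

Answer: u = 91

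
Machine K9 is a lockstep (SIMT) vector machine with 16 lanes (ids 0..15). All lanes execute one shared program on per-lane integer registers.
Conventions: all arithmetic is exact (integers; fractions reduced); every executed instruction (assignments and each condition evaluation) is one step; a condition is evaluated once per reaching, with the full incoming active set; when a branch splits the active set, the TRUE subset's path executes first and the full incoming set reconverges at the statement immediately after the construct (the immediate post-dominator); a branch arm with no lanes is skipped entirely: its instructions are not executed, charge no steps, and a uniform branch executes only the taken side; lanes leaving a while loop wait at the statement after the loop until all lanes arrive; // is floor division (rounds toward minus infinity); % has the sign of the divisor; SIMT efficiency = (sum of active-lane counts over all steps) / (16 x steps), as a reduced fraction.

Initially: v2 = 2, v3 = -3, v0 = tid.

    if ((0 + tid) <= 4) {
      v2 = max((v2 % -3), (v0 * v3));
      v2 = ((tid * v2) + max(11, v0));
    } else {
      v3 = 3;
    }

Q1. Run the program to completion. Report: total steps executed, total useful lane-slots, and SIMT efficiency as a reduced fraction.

Answer: 4 steps, 37 useful, 37/64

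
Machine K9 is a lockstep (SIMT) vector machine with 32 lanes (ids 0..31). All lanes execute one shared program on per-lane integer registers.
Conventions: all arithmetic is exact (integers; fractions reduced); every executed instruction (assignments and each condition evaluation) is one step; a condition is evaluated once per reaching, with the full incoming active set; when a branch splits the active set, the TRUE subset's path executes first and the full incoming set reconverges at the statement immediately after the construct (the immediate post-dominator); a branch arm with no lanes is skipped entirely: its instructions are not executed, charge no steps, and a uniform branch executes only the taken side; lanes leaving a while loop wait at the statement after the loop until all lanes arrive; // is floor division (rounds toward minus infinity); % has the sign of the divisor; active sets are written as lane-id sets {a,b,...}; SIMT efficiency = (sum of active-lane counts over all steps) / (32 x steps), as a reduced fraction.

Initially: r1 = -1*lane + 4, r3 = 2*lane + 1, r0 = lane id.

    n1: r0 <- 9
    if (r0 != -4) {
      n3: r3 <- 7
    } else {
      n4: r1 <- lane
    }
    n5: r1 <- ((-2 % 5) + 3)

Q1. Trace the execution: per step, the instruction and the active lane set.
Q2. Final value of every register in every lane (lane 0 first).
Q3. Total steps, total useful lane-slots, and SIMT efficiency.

step 0: r0 <- 9                      {0,1,2,3,4,5,6,7,8,9,10,11,12,13,14,15,16,17,18,19,20,21,22,23,24,25,26,27,28,29,30,31}
step 1: eval (r0 != -4)              {0,1,2,3,4,5,6,7,8,9,10,11,12,13,14,15,16,17,18,19,20,21,22,23,24,25,26,27,28,29,30,31}
step 2: r3 <- 7                      {0,1,2,3,4,5,6,7,8,9,10,11,12,13,14,15,16,17,18,19,20,21,22,23,24,25,26,27,28,29,30,31}
step 3: r1 <- ((-2 % 5) + 3)         {0,1,2,3,4,5,6,7,8,9,10,11,12,13,14,15,16,17,18,19,20,21,22,23,24,25,26,27,28,29,30,31}

Answer: 4 steps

r1: 6,6,6,6,6,6,6,6,6,6,6,6,6,6,6,6,6,6,6,6,6,6,6,6,6,6,6,6,6,6,6,6
r3: 7,7,7,7,7,7,7,7,7,7,7,7,7,7,7,7,7,7,7,7,7,7,7,7,7,7,7,7,7,7,7,7
r0: 9,9,9,9,9,9,9,9,9,9,9,9,9,9,9,9,9,9,9,9,9,9,9,9,9,9,9,9,9,9,9,9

steps = 4; useful = 128; efficiency = 128/128 = 1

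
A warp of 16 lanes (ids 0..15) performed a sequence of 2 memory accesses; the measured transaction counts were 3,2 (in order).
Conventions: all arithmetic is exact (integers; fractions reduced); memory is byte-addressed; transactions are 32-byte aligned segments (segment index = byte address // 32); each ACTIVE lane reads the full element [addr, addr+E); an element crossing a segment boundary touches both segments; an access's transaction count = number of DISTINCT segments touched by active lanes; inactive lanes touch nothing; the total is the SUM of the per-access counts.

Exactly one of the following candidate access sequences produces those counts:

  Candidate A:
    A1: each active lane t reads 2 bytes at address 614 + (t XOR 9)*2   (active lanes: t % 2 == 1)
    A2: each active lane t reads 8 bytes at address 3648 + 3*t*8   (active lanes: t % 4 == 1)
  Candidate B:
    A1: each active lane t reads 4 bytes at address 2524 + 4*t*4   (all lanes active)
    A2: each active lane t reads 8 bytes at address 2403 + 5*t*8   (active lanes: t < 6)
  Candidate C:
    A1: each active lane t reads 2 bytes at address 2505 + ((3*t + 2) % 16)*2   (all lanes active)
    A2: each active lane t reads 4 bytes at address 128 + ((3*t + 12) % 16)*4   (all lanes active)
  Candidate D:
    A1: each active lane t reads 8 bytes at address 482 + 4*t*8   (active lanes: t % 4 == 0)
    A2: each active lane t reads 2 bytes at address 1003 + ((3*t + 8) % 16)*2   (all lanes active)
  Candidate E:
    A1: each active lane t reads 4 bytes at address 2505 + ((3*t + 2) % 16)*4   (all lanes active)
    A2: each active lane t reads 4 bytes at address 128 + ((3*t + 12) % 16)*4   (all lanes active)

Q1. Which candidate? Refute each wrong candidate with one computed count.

A: A1 gives 2 transactions, not 3
B: A1 gives 9 transactions, not 3
C: A1 gives 2 transactions, not 3
D: A1 gives 4 transactions, not 3
E: all counts match (3,2)

Answer: E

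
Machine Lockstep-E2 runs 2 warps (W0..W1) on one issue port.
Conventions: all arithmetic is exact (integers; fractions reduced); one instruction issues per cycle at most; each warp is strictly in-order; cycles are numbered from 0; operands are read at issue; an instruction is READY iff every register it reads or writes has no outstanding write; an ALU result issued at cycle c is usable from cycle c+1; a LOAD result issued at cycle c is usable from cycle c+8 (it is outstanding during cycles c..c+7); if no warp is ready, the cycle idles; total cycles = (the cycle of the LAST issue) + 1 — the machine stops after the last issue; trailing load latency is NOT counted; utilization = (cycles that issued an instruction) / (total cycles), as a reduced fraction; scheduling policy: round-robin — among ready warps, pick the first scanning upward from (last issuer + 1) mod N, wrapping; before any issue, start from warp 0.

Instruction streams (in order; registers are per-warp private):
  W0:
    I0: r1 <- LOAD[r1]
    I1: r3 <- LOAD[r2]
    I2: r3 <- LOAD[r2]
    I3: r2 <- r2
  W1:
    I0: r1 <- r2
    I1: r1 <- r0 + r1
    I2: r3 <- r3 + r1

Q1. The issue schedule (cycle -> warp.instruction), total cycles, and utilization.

cycle 0: W0.I0
cycle 1: W1.I0
cycle 2: W0.I1
cycle 3: W1.I1
cycle 4: W1.I2
cycle 5: idle
cycle 6: idle
cycle 7: idle
cycle 8: idle
cycle 9: idle
cycle 10: W0.I2
cycle 11: W0.I3

Answer: 12 cycles, utilization 7/12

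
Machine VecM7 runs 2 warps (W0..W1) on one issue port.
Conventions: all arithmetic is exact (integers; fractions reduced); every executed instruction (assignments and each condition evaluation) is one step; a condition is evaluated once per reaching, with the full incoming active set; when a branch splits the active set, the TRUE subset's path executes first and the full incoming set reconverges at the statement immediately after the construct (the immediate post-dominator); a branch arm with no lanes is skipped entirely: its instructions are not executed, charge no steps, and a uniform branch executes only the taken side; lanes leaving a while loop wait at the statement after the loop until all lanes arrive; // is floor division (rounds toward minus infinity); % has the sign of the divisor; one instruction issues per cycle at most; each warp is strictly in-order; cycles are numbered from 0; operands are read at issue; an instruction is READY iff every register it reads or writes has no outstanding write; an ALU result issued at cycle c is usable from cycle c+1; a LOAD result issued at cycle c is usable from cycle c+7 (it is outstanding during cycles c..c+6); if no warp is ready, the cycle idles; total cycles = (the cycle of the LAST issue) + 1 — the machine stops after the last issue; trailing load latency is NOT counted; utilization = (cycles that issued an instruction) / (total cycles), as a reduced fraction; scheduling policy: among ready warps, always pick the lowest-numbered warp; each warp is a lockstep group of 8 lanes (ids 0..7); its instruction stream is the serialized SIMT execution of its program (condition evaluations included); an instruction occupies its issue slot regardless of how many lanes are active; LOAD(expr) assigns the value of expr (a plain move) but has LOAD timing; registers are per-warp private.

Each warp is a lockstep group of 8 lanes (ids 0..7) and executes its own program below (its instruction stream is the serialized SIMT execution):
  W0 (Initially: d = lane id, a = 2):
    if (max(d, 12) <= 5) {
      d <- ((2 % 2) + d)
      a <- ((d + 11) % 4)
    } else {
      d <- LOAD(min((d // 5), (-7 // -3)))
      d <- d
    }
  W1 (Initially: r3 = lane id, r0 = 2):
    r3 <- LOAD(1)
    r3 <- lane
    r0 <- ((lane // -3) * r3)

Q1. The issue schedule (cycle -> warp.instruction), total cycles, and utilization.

cycle 0: W0.I0
cycle 1: W0.I1
cycle 2: W1.I0
cycle 3: idle
cycle 4: idle
cycle 5: idle
cycle 6: idle
cycle 7: idle
cycle 8: W0.I2
cycle 9: W1.I1
cycle 10: W1.I2

Answer: 11 cycles, utilization 6/11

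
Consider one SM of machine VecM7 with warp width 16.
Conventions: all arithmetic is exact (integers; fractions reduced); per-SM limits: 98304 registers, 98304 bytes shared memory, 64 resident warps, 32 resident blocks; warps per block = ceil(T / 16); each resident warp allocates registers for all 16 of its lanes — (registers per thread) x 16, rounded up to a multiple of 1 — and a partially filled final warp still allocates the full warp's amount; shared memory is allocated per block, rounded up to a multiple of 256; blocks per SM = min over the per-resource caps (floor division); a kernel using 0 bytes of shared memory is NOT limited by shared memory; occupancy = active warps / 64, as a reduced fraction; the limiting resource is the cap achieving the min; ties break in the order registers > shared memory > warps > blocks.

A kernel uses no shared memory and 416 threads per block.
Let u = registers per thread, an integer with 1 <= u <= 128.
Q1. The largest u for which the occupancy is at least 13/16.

Answer: u = 118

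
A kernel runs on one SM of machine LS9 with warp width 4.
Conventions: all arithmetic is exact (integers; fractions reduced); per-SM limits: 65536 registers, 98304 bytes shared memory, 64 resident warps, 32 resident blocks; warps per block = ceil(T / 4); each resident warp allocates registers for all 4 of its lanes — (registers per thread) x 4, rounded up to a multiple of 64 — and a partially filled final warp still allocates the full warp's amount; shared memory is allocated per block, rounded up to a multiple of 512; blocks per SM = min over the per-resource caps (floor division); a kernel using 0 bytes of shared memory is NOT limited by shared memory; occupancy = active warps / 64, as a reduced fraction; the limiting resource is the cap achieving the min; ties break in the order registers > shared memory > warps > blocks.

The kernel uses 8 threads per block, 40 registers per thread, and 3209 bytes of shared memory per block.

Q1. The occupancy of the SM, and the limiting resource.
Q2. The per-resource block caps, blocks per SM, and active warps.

Answer: occupancy 27/32, limited by shared memory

registers: 170 blocks
shared memory: 27 blocks
warps: 32 blocks
blocks: 32 blocks

Answer: 27 blocks, 54 active warps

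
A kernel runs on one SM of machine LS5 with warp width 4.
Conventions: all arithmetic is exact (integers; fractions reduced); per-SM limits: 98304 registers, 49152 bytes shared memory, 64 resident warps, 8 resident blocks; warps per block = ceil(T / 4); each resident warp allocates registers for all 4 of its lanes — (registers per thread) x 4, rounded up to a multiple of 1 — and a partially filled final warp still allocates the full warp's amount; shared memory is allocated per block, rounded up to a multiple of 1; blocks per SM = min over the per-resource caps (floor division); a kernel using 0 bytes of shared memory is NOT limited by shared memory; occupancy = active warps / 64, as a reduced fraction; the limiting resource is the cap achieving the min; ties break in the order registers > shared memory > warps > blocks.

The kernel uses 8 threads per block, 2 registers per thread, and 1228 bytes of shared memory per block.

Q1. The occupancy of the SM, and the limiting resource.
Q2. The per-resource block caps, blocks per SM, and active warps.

Answer: occupancy 1/4, limited by blocks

registers: 6144 blocks
shared memory: 40 blocks
warps: 32 blocks
blocks: 8 blocks

Answer: 8 blocks, 16 active warps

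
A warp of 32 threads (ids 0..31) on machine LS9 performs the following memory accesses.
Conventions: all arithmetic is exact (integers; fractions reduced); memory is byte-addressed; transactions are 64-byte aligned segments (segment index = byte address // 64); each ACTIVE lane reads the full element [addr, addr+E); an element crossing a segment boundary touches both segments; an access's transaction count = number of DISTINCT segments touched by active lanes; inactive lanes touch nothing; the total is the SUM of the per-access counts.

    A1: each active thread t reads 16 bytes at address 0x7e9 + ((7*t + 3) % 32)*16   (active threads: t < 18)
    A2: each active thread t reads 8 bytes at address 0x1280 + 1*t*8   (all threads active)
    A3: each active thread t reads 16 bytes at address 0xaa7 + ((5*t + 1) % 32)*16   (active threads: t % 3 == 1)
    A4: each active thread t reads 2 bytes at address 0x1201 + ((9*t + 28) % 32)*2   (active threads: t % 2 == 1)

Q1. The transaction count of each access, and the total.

A1: 8 transactions
A2: 4 transactions
A3: 9 transactions
A4: 2 transactions

Answer: 8,4,9,2; total 23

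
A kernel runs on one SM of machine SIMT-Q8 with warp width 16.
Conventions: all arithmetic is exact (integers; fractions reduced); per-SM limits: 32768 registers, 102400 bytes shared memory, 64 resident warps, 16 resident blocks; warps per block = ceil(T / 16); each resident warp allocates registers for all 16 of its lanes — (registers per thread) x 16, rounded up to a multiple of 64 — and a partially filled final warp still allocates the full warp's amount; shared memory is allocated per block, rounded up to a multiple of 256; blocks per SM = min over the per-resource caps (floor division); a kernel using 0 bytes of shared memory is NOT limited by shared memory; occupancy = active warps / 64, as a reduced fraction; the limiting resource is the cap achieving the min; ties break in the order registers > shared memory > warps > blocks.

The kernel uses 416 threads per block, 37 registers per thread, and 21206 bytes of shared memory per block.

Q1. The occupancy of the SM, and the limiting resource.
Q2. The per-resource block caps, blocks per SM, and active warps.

Answer: occupancy 13/32, limited by registers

registers: 1 block
shared memory: 4 blocks
warps: 2 blocks
blocks: 16 blocks

Answer: 1 block, 26 active warps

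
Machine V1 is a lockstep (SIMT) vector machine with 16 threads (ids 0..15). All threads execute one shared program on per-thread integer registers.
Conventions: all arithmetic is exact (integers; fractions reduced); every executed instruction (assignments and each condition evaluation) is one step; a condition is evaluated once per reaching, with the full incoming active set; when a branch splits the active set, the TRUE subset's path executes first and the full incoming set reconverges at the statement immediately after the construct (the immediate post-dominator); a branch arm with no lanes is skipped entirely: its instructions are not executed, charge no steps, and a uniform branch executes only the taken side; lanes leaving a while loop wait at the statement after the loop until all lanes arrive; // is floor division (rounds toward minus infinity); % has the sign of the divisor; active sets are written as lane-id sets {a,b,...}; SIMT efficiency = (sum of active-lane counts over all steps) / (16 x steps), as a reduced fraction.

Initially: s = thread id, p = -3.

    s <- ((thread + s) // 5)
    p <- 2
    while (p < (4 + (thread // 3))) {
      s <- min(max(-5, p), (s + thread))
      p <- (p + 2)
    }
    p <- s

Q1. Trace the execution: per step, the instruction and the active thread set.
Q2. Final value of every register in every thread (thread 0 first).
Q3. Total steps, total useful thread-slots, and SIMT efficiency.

step 0: s <- ((thread + s) // 5)     {0,1,2,3,4,5,6,7,8,9,10,11,12,13,14,15}
step 1: p <- 2                       {0,1,2,3,4,5,6,7,8,9,10,11,12,13,14,15}
step 2: eval (p < (4 + (thread // 3))) {0,1,2,3,4,5,6,7,8,9,10,11,12,13,14,15}
step 3: s <- min(max(-5, p), (s + thread)) {0,1,2,3,4,5,6,7,8,9,10,11,12,13,14,15}
step 4: p <- (p + 2)                 {0,1,2,3,4,5,6,7,8,9,10,11,12,13,14,15}
step 5: eval (p < (4 + (thread // 3))) {0,1,2,3,4,5,6,7,8,9,10,11,12,13,14,15}
step 6: s <- min(max(-5, p), (s + thread)) {3,4,5,6,7,8,9,10,11,12,13,14,15}
step 7: p <- (p + 2)                 {3,4,5,6,7,8,9,10,11,12,13,14,15}
step 8: eval (p < (4 + (thread // 3))) {3,4,5,6,7,8,9,10,11,12,13,14,15}
step 9: s <- min(max(-5, p), (s + thread)) {9,10,11,12,13,14,15}
step 10: p <- (p + 2)                 {9,10,11,12,13,14,15}
step 11: eval (p < (4 + (thread // 3))) {9,10,11,12,13,14,15}
step 12: s <- min(max(-5, p), (s + thread)) {15}
step 13: p <- (p + 2)                 {15}
step 14: eval (p < (4 + (thread // 3))) {15}
step 15: p <- s                       {0,1,2,3,4,5,6,7,8,9,10,11,12,13,14,15}

Answer: 16 steps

s: 0,1,2,4,4,4,4,4,4,6,6,6,6,6,6,8
p: 0,1,2,4,4,4,4,4,4,6,6,6,6,6,6,8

steps = 16; useful = 175; efficiency = 175/256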